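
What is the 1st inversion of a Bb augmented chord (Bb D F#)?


Root position: Bb D F#
1st inversion: move root up an octave
Bass note: D
Notes (bottom to top) = D F# Bb


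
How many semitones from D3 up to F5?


Let's work it out.
Absolute semitone position = octave×12 + chromatic position
D3: 3×12 + 2 = 38
F5: 5×12 + 5 = 65
Difference = 65 - 38 = 27
= 27 semitones


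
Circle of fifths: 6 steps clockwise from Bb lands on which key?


Reasoning:
Each clockwise step on the circle of fifths moves up a perfect 5th
From Bb: Bb → F → C → G → D → A → E
= E


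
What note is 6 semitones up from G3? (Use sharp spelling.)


Reasoning:
G3: chromatic position 7 in octave 3 → absolute = 3×12 + 7 = 43
Transpose up 6: 43 + 6 = 49
49 = 4×12 + 1 → C# in octave 4
Result = C#4


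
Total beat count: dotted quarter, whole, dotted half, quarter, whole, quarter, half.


Working:
Beat values:
  dotted quarter = 1.5 beats
  whole = 4 beats
  dotted half = 3 beats
  quarter = 1 beat
  whole = 4 beats
  quarter = 1 beat
  half = 2 beats
Sum = 1.5 + 4 + 3 + 1 + 4 + 1 + 2
= 16.5 beats


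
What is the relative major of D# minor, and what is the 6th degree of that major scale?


Solution.
The relative major shares the key signature and is a minor 3rd above the minor tonic
A minor 3rd above D# is F#
→ relative major of D# minor is F# major
F# major scale: F# G# A# B C# D# E#
= F# major; 6th degree = D#


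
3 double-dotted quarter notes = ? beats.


Step by step:
Base quarter note = 1 beat
Dot 1 adds half the previous value: +1/2
Dot 2 adds half the previous value: +1/4
One double-dotted quarter = 1 + 1/2 + 1/4 = 7/4
3 of them = 3 × 7/4 = 21/4
= 21/4 beats


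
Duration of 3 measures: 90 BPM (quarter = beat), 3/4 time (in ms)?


Step by step:
Quarter-note beat duration = 60000 / 90 ms
Beats per measure (3/4) = 3
One measure = 3 × 60000 / 90 = 180000 / 90 ms
3 measures = 3 × 180000 / 90 = 540000 / 90
= 6000.0 ms


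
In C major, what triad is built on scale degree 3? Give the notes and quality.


C major scale: C D E F G A B
Diatonic triad on degree 3 stacks scale notes 3, 5, 7: E G B
E→G = 3 semitones; E→B = 7 semitones → minor triad
= E G B (minor)


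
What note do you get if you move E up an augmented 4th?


Let's work it out.
augmented 4th: 4 letter names, 6 semitones
Letter: E + 3 → A
Pitch: E + 6 semitones, spelled as an A → A#
= A#


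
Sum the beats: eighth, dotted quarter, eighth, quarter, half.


Step by step:
Beat values:
  eighth = 0.5 beats
  dotted quarter = 1.5 beats
  eighth = 0.5 beats
  quarter = 1 beat
  half = 2 beats
Sum = 0.5 + 1.5 + 0.5 + 1 + 2
= 5.5 beats


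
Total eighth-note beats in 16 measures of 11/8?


Step by step:
Time signature 11/8: the bottom number 8 means the eighth note gets one count
The top number 11 means 11 eighth-note beats per measure
Total = 11 × 16 measures
= 176 eighth-note beats


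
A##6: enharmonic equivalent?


Reasoning:
Enharmonic notes sound the same pitch but are spelled with different letter names
A## and B name the same pitch class
= B6


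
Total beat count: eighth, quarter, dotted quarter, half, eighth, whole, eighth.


Reasoning:
Beat values:
  eighth = 0.5 beats
  quarter = 1 beat
  dotted quarter = 1.5 beats
  half = 2 beats
  eighth = 0.5 beats
  whole = 4 beats
  eighth = 0.5 beats
Sum = 0.5 + 1 + 1.5 + 2 + 0.5 + 4 + 0.5
= 10 beats


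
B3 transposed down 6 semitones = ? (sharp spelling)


Reasoning:
B3: chromatic position 11 in octave 3 → absolute = 3×12 + 11 = 47
Transpose down 6: 47 - 6 = 41
41 = 3×12 + 5 → F in octave 3
Result = F3


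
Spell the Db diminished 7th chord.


Step by step:
Diminished 7th chord = root + minor 3rd + diminished 5th + diminished 7th
Seventh chords stack in thirds, so the letter names are D-F-A-C
Root: Db
Minor 3rd above Db: Fb
Diminished 5th above Db: Abb
Diminished 7th above Db: Cbb
Chord = Db Fb Abb Cbb


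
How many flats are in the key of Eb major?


Working:
Flat major keys: C(0), F(1), Bb(2), Eb(3), Ab(4), Db(5), Gb(6), Cb(7)
Eb major has 3 flats
Order of flats: Bb Eb Ab Db Gb Cb Fb → first 3: Bb, Eb, Ab
= 3 flats


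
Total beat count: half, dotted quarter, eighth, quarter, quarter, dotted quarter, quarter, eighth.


Let's work it out.
Beat values:
  half = 2 beats
  dotted quarter = 1.5 beats
  eighth = 0.5 beats
  quarter = 1 beat
  quarter = 1 beat
  dotted quarter = 1.5 beats
  quarter = 1 beat
  eighth = 0.5 beats
Sum = 2 + 1.5 + 0.5 + 1 + 1 + 1.5 + 1 + 0.5
= 9 beats


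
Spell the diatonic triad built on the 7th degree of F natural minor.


Reasoning:
F natural minor scale: F G Ab Bb C Db Eb
Diatonic triad on degree 7 stacks scale notes 7, 2, 4: Eb G Bb
Eb→G = 4 semitones; Eb→Bb = 7 semitones → major triad
= Eb G Bb (major)


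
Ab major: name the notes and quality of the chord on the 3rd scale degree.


Step by step:
Ab major scale: Ab Bb C Db Eb F G
Diatonic triad on degree 3 stacks scale notes 3, 5, 7: C Eb G
C→Eb = 3 semitones; C→G = 7 semitones → minor triad
= C Eb G (minor)


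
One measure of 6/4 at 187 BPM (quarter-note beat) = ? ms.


Quarter-note beat duration = 60000 / 187 ms
Beats per measure (6/4) = 6
One measure = 6 × 60000 / 187 = 360000 / 187 ms
= 1925.1 ms


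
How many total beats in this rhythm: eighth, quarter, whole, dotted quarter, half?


Solution.
Beat values:
  eighth = 0.5 beats
  quarter = 1 beat
  whole = 4 beats
  dotted quarter = 1.5 beats
  half = 2 beats
Sum = 0.5 + 1 + 4 + 1.5 + 2
= 9 beats


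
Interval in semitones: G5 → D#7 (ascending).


Step by step:
Absolute semitone position = octave×12 + chromatic position
G5: 5×12 + 7 = 67
D#7: 7×12 + 3 = 87
Difference = 87 - 67 = 20
= 20 semitones


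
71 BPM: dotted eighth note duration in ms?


One quarter-note beat = 60000 / BPM = 60000 / 71 ms
Dotted eighth note = 3/4 × quarter note
Duration = 3/4 × 60000 / 71 = 45000 / 71
= 633.8 ms


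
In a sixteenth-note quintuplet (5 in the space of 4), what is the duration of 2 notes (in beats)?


Reasoning:
Quintuplet: 5 notes occupy the space of 4 sixteenth notes
Space = 4 × 1/4 = 1 beat
Each quintuplet note = 1 / 5 = 1/5 beats
2 notes = 2 × 1/5 = 2/5
= 2/5 beats


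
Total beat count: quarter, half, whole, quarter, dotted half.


Step by step:
Beat values:
  quarter = 1 beat
  half = 2 beats
  whole = 4 beats
  quarter = 1 beat
  dotted half = 3 beats
Sum = 1 + 2 + 4 + 1 + 3
= 11 beats


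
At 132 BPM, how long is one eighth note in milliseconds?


Reasoning:
One quarter-note beat = 60000 / BPM = 60000 / 132 ms
Eighth note = 1/2 × quarter note
Duration = 1/2 × 60000 / 132 = 30000 / 132
= 227.3 ms


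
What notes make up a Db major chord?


Working:
Major triad = root + major 3rd (4 semitones) + perfect 5th (7 semitones)
A triad on Db stacks thirds, so the chord tones use letter names D-F-A
Root: Db
Major 3rd above Db: F
Perfect 5th above Db: Ab
Chord = Db F Ab


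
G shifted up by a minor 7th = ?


Let's work it out.
minor 7th: 7 letter names, 10 semitones
Letter: G + 6 → F
Pitch: G + 10 semitones, spelled as an F → F
= F


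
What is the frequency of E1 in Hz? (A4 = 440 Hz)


Let's work it out.
f = 440 × 2^(n/12) where n = semitones from A4
E1: -41 semitones from A4
f = 440 × 2^(-41/12)
f = 41.20 Hz


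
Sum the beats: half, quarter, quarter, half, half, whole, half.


Step by step:
Beat values:
  half = 2 beats
  quarter = 1 beat
  quarter = 1 beat
  half = 2 beats
  half = 2 beats
  whole = 4 beats
  half = 2 beats
Sum = 2 + 1 + 1 + 2 + 2 + 4 + 2
= 14 beats


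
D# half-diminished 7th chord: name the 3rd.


Solution.
Half-diminished 7th chord = root + minor 3rd + diminished 5th + minor 7th
Seventh chords stack in thirds, so the letter names are D-F-A-C
Root: D#
Minor 3rd above D#: F#
Diminished 5th above D#: A
Minor 7th above D#: C#
The 3rd = F#


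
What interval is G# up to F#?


Letter names: G → F spans 7 letter names → a 7th
Semitones: G# → F# = 10 half-steps
A 7th of 10 semitones is a minor 7th
= minor 7th


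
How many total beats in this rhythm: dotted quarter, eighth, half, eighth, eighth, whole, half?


Solution.
Beat values:
  dotted quarter = 1.5 beats
  eighth = 0.5 beats
  half = 2 beats
  eighth = 0.5 beats
  eighth = 0.5 beats
  whole = 4 beats
  half = 2 beats
Sum = 1.5 + 0.5 + 2 + 0.5 + 0.5 + 4 + 2
= 11 beats


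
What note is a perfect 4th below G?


Solution.
A 4th spans 4 letter names, so from G we land on D
A perfect 4th = 5 semitones below G
Spell D at that pitch: D
= D


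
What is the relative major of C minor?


Let's work it out.
The relative major shares the key signature and is a minor 3rd above the minor tonic
A minor 3rd above C is Eb
→ relative major of C minor is Eb major
= Eb major


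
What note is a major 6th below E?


Step by step:
A 6th spans 6 letter names, so from E we land on G
A major 6th = 9 semitones below E
Spell G at that pitch: G
= G


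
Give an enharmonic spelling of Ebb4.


Let's work it out.
Enharmonic notes sound the same pitch but are spelled with different letter names
Ebb and D name the same pitch class
= D4


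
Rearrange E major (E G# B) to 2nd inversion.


Root position: E G# B
2nd inversion: move root and 3rd up an octave
Bass note: B
Notes (bottom to top) = B E G#


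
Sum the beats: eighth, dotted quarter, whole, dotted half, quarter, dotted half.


Reasoning:
Beat values:
  eighth = 0.5 beats
  dotted quarter = 1.5 beats
  whole = 4 beats
  dotted half = 3 beats
  quarter = 1 beat
  dotted half = 3 beats
Sum = 0.5 + 1.5 + 4 + 3 + 1 + 3
= 13 beats


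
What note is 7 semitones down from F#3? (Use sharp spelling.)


F#3: chromatic position 6 in octave 3 → absolute = 3×12 + 6 = 42
Transpose down 7: 42 - 7 = 35
35 = 2×12 + 11 → B in octave 2
Result = B2


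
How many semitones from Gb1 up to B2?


Step by step:
Absolute semitone position = octave×12 + chromatic position
Gb1: 1×12 + 6 = 18
B2: 2×12 + 11 = 35
Difference = 35 - 18 = 17
= 17 semitones


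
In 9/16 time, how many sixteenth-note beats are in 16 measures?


Step by step:
Time signature 9/16: the bottom number 16 means the sixteenth note gets one count
The top number 9 means 9 sixteenth-note beats per measure
Total = 9 × 16 measures
= 144 sixteenth-note beats


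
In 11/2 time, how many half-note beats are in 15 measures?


Time signature 11/2: the bottom number 2 means the half note gets one count
The top number 11 means 11 half-note beats per measure
Total = 11 × 15 measures
= 165 half-note beats


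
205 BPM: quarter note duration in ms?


One quarter-note beat = 60000 / BPM = 60000 / 205 ms
Duration = 60000 / 205
= 292.7 ms


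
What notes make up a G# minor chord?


Let's work it out.
Minor triad = root + minor 3rd (3 semitones) + perfect 5th (7 semitones)
A triad on G# stacks thirds, so the chord tones use letter names G-B-D
Root: G#
Minor 3rd above G#: B
Perfect 5th above G#: D#
Chord = G# B D#


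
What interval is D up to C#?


Working:
Letter names: D → C spans 7 letter names → a 7th
Semitones: D → C# = 11 half-steps
A 7th of 11 semitones is a major 7th
= major 7th


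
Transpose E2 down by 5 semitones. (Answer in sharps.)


E2: chromatic position 4 in octave 2 → absolute = 2×12 + 4 = 28
Transpose down 5: 28 - 5 = 23
23 = 1×12 + 11 → B in octave 1
Result = B1


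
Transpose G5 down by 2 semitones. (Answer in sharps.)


G5: chromatic position 7 in octave 5 → absolute = 5×12 + 7 = 67
Transpose down 2: 67 - 2 = 65
65 = 5×12 + 5 → F in octave 5
Result = F5


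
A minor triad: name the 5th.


Working:
Minor triad = root + minor 3rd (3 semitones) + perfect 5th (7 semitones)
A triad on A stacks thirds, so the chord tones use letter names A-C-E
Root: A
Minor 3rd above A: C
Perfect 5th above A: E
The 5th = E


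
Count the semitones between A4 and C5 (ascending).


Reasoning:
Absolute semitone position = octave×12 + chromatic position
A4: 4×12 + 9 = 57
C5: 5×12 + 0 = 60
Difference = 60 - 57 = 3
= 3 semitones


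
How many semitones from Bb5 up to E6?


Reasoning:
Absolute semitone position = octave×12 + chromatic position
Bb5: 5×12 + 10 = 70
E6: 6×12 + 4 = 76
Difference = 76 - 70 = 6
= 6 semitones


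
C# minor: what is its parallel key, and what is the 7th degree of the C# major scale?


Let's work it out.
Parallel keys share the same tonic but differ in mode
C# minor → parallel is C# major
C# major scale: C# D# E# F# G# A# B#
= C# major; 7th degree = B#


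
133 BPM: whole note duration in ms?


Let's work it out.
One quarter-note beat = 60000 / BPM = 60000 / 133 ms
Whole note = 4 × quarter note
Duration = 4 × 60000 / 133 = 240000 / 133
= 1804.5 ms


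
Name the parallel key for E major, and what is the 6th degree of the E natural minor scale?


Solution.
Parallel keys share the same tonic but differ in mode
E major → parallel is E minor
E natural minor scale: E F# G A B C D
= E minor; 6th degree = C


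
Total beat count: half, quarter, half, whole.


Let's work it out.
Beat values:
  half = 2 beats
  quarter = 1 beat
  half = 2 beats
  whole = 4 beats
Sum = 2 + 1 + 2 + 4
= 9 beats


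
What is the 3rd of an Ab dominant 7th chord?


Solution.
Dominant 7th chord = root + major 3rd + perfect 5th + minor 7th
Seventh chords stack in thirds, so the letter names are A-C-E-G
Root: Ab
Major 3rd above Ab: C
Perfect 5th above Ab: Eb
Minor 7th above Ab: Gb
The 3rd = C


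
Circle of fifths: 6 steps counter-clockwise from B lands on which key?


Each counter-clockwise step moves down a perfect 5th (= up a perfect 4th)
From B: B → E → A → D → G → C → F
= F


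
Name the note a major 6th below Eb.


Working:
A 6th spans 6 letter names, so from E we land on G
A major 6th = 9 semitones below Eb
Spell G at that pitch: Gb
= Gb


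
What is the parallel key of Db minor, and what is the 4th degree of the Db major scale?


Step by step:
Parallel keys share the same tonic but differ in mode
Db minor → parallel is Db major
Db major scale: Db Eb F Gb Ab Bb C
= Db major; 4th degree = Gb


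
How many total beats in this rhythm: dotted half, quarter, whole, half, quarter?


Working:
Beat values:
  dotted half = 3 beats
  quarter = 1 beat
  whole = 4 beats
  half = 2 beats
  quarter = 1 beat
Sum = 3 + 1 + 4 + 2 + 1
= 11 beats


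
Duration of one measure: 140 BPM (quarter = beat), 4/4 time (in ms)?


Quarter-note beat duration = 60000 / 140 ms
Beats per measure (4/4) = 4
One measure = 4 × 60000 / 140 = 240000 / 140 ms
= 1714.3 ms


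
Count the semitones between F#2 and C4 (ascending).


Step by step:
Absolute semitone position = octave×12 + chromatic position
F#2: 2×12 + 6 = 30
C4: 4×12 + 0 = 48
Difference = 48 - 30 = 18
= 18 semitones


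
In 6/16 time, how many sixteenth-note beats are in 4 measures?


Time signature 6/16: the bottom number 16 means the sixteenth note gets one count
The top number 6 means 6 sixteenth-note beats per measure
Total = 6 × 4 measures
= 24 sixteenth-note beats


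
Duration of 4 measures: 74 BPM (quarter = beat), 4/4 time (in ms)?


Step by step:
Quarter-note beat duration = 60000 / 74 ms
Beats per measure (4/4) = 4
One measure = 4 × 60000 / 74 = 240000 / 74 ms
4 measures = 4 × 240000 / 74 = 960000 / 74
= 12973.0 ms


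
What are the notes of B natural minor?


Reasoning:
Natural minor scale pattern: W-H-W-W-H-W-W (2-1-2-2-1-2-2 semitones)
Starting from B:
  B + 2 semitones → C#
  C# + 1 semitone → D
  D + 2 semitones → E
  E + 2 semitones → F#
  F# + 1 semitone → G
  G + 2 semitones → A
  A + 2 semitones → B
Scale = B C# D E F# G A


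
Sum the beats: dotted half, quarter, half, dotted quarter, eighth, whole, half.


Solution.
Beat values:
  dotted half = 3 beats
  quarter = 1 beat
  half = 2 beats
  dotted quarter = 1.5 beats
  eighth = 0.5 beats
  whole = 4 beats
  half = 2 beats
Sum = 3 + 1 + 2 + 1.5 + 0.5 + 4 + 2
= 14 beats


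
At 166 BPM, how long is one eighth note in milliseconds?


Working:
One quarter-note beat = 60000 / BPM = 60000 / 166 ms
Eighth note = 1/2 × quarter note
Duration = 1/2 × 60000 / 166 = 30000 / 166
= 180.7 ms


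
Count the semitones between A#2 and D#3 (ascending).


Reasoning:
Absolute semitone position = octave×12 + chromatic position
A#2: 2×12 + 10 = 34
D#3: 3×12 + 3 = 39
Difference = 39 - 34 = 5
= 5 semitones


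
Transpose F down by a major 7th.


major 7th: 7 letter names, 11 semitones
Letter: F - 6 → G
Pitch: F - 11 semitones, spelled as a G → Gb
= Gb


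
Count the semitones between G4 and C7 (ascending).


Absolute semitone position = octave×12 + chromatic position
G4: 4×12 + 7 = 55
C7: 7×12 + 0 = 84
Difference = 84 - 55 = 29
= 29 semitones


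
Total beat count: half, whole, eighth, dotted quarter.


Solution.
Beat values:
  half = 2 beats
  whole = 4 beats
  eighth = 0.5 beats
  dotted quarter = 1.5 beats
Sum = 2 + 4 + 0.5 + 1.5
= 8 beats


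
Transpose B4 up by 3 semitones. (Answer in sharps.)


Reasoning:
B4: chromatic position 11 in octave 4 → absolute = 4×12 + 11 = 59
Transpose up 3: 59 + 3 = 62
62 = 5×12 + 2 → D in octave 5
Result = D5


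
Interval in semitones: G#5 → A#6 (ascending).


Absolute semitone position = octave×12 + chromatic position
G#5: 5×12 + 8 = 68
A#6: 6×12 + 10 = 82
Difference = 82 - 68 = 14
= 14 semitones


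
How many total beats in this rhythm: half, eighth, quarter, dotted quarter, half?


Reasoning:
Beat values:
  half = 2 beats
  eighth = 0.5 beats
  quarter = 1 beat
  dotted quarter = 1.5 beats
  half = 2 beats
Sum = 2 + 0.5 + 1 + 1.5 + 2
= 7 beats


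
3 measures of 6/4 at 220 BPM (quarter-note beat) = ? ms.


Quarter-note beat duration = 60000 / 220 ms
Beats per measure (6/4) = 6
One measure = 6 × 60000 / 220 = 360000 / 220 ms
3 measures = 3 × 360000 / 220 = 1080000 / 220
= 4909.1 ms


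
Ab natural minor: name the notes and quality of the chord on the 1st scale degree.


Reasoning:
Ab natural minor scale: Ab Bb Cb Db Eb Fb Gb
Diatonic triad on degree 1 stacks scale notes 1, 3, 5: Ab Cb Eb
Ab→Cb = 3 semitones; Ab→Eb = 7 semitones → minor triad
= Ab Cb Eb (minor)


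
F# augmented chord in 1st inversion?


Step by step:
Root position: F# A# C##
1st inversion: move root up an octave
Bass note: A#
Notes (bottom to top) = A# C## F#


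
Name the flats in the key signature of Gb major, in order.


Let's work it out.
Flat major keys: C(0), F(1), Bb(2), Eb(3), Ab(4), Db(5), Gb(6), Cb(7)
Gb major has 6 flats
Order of flats: Bb Eb Ab Db Gb Cb Fb → first 6: Bb, Eb, Ab, Db, Gb, Cb
= Bb, Eb, Ab, Db, Gb, Cb


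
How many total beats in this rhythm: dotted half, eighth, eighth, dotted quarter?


Step by step:
Beat values:
  dotted half = 3 beats
  eighth = 0.5 beats
  eighth = 0.5 beats
  dotted quarter = 1.5 beats
Sum = 3 + 0.5 + 0.5 + 1.5
= 5.5 beats


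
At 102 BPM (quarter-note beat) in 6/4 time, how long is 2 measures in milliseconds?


Quarter-note beat duration = 60000 / 102 ms
Beats per measure (6/4) = 6
One measure = 6 × 60000 / 102 = 360000 / 102 ms
2 measures = 2 × 360000 / 102 = 720000 / 102
= 7058.8 ms


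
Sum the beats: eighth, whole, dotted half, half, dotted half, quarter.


Let's work it out.
Beat values:
  eighth = 0.5 beats
  whole = 4 beats
  dotted half = 3 beats
  half = 2 beats
  dotted half = 3 beats
  quarter = 1 beat
Sum = 0.5 + 4 + 3 + 2 + 3 + 1
= 13.5 beats


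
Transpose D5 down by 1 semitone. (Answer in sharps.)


D5: chromatic position 2 in octave 5 → absolute = 5×12 + 2 = 62
Transpose down 1: 62 - 1 = 61
61 = 5×12 + 1 → C# in octave 5
Result = C#5


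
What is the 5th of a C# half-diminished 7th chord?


Half-diminished 7th chord = root + minor 3rd + diminished 5th + minor 7th
Seventh chords stack in thirds, so the letter names are C-E-G-B
Root: C#
Minor 3rd above C#: E
Diminished 5th above C#: G
Minor 7th above C#: B
The 5th = G


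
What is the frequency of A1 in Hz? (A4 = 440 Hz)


Step by step:
f = 440 × 2^(n/12) where n = semitones from A4
A1: -36 semitones from A4
f = 440 × 2^(-36/12)
f = 55.00 Hz


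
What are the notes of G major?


Reasoning:
Major scale pattern: W-W-H-W-W-W-H (2-2-1-2-2-2-1 semitones)
Starting from G:
  G + 2 semitones → A
  A + 2 semitones → B
  B + 1 semitone → C
  C + 2 semitones → D
  D + 2 semitones → E
  E + 2 semitones → F#
  F# + 1 semitone → G
Scale = G A B C D E F#


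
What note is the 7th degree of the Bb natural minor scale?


Solution.
Natural minor scale pattern: W-H-W-W-H-W-W (2-1-2-2-1-2-2 semitones)
Starting from Bb:
  Bb + 2 semitones → C
  C + 1 semitone → Db
  Db + 2 semitones → Eb
  Eb + 2 semitones → F
  F + 1 semitone → Gb
  Gb + 2 semitones → Ab
  Ab + 2 semitones → Bb
Scale: Bb C Db Eb F Gb Ab
Degree 7 = Ab


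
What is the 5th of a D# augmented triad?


Augmented triad = root + major 3rd (4 semitones) + augmented 5th (8 semitones)
A triad on D# stacks thirds, so the chord tones use letter names D-F-A
Root: D#
Major 3rd above D#: F##
Augmented 5th above D#: A##
The 5th = A##


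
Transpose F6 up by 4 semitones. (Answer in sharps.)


Working:
F6: chromatic position 5 in octave 6 → absolute = 6×12 + 5 = 77
Transpose up 4: 77 + 4 = 81
81 = 6×12 + 9 → A in octave 6
Result = A6


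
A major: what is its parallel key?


Reasoning:
Parallel keys share the same tonic but differ in mode
A major → parallel is A minor
= A minor


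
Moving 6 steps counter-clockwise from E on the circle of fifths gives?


Reasoning:
Each counter-clockwise step moves down a perfect 5th (= up a perfect 4th)
From E: E → A → D → G → C → F → Bb
= Bb


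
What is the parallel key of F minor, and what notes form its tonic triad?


Step by step:
Parallel keys share the same tonic but differ in mode
F minor → parallel is F major
Tonic triad of F major = F A C
= F major; triad = F A C


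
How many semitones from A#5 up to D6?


Solution.
Absolute semitone position = octave×12 + chromatic position
A#5: 5×12 + 10 = 70
D6: 6×12 + 2 = 74
Difference = 74 - 70 = 4
= 4 semitones


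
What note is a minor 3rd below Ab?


Step by step:
A 3rd spans 3 letter names, so from A we land on F
A minor 3rd = 3 semitones below Ab
Spell F at that pitch: F
= F


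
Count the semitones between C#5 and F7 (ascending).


Working:
Absolute semitone position = octave×12 + chromatic position
C#5: 5×12 + 1 = 61
F7: 7×12 + 5 = 89
Difference = 89 - 61 = 28
= 28 semitones


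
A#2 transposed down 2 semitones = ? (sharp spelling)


Step by step:
A#2: chromatic position 10 in octave 2 → absolute = 2×12 + 10 = 34
Transpose down 2: 34 - 2 = 32
32 = 2×12 + 8 → G# in octave 2
Result = G#2


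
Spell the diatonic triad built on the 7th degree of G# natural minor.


G# natural minor scale: G# A# B C# D# E F#
Diatonic triad on degree 7 stacks scale notes 7, 2, 4: F# A# C#
F#→A# = 4 semitones; F#→C# = 7 semitones → major triad
= F# A# C# (major)


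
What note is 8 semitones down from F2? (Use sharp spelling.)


Reasoning:
F2: chromatic position 5 in octave 2 → absolute = 2×12 + 5 = 29
Transpose down 8: 29 - 8 = 21
21 = 1×12 + 9 → A in octave 1
Result = A1


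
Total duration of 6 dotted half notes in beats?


Base half note = 2 beats
Dot 1 adds half the previous value: +1
One dotted half = 2 + 1 = 3
6 of them = 6 × 3 = 18
= 18 beats


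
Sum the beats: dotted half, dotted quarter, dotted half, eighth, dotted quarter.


Beat values:
  dotted half = 3 beats
  dotted quarter = 1.5 beats
  dotted half = 3 beats
  eighth = 0.5 beats
  dotted quarter = 1.5 beats
Sum = 3 + 1.5 + 3 + 0.5 + 1.5
= 9.5 beats


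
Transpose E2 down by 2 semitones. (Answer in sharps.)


Step by step:
E2: chromatic position 4 in octave 2 → absolute = 2×12 + 4 = 28
Transpose down 2: 28 - 2 = 26
26 = 2×12 + 2 → D in octave 2
Result = D2


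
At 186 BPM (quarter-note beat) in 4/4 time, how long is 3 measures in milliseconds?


Quarter-note beat duration = 60000 / 186 ms
Beats per measure (4/4) = 4
One measure = 4 × 60000 / 186 = 240000 / 186 ms
3 measures = 3 × 240000 / 186 = 720000 / 186
= 3871.0 ms


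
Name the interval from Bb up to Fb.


Letter names: B → F spans 5 letter names → a 5th
Semitones: Bb → Fb = 6 half-steps
A 5th of 6 semitones is a diminished 5th
= diminished 5th


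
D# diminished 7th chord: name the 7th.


Let's work it out.
Diminished 7th chord = root + minor 3rd + diminished 5th + diminished 7th
Seventh chords stack in thirds, so the letter names are D-F-A-C
Root: D#
Minor 3rd above D#: F#
Diminished 5th above D#: A
Diminished 7th above D#: C
The 7th = C


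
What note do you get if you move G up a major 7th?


Step by step:
major 7th: 7 letter names, 11 semitones
Letter: G + 6 → F
Pitch: G + 11 semitones, spelled as an F → F#
= F#


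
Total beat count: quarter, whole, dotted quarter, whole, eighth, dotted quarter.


Beat values:
  quarter = 1 beat
  whole = 4 beats
  dotted quarter = 1.5 beats
  whole = 4 beats
  eighth = 0.5 beats
  dotted quarter = 1.5 beats
Sum = 1 + 4 + 1.5 + 4 + 0.5 + 1.5
= 12.5 beats


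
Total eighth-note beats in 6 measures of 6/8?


Solution.
Time signature 6/8: the bottom number 8 means the eighth note gets one count
The top number 6 means 6 eighth-note beats per measure
Total = 6 × 6 measures
= 36 eighth-note beats


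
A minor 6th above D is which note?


Solution.
A 6th spans 6 letter names, so from D we land on B
A minor 6th = 8 semitones above D
Spell B at that pitch: Bb
= Bb


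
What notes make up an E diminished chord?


Step by step:
Diminished triad = root + minor 3rd (3 semitones) + diminished 5th (6 semitones)
A triad on E stacks thirds, so the chord tones use letter names E-G-B
Root: E
Minor 3rd above E: G
Diminished 5th above E: Bb
Chord = E G Bb


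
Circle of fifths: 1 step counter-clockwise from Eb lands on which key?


Each counter-clockwise step moves down a perfect 5th (= up a perfect 4th)
From Eb: Eb → Ab
= Ab


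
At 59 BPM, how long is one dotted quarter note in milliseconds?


One quarter-note beat = 60000 / BPM = 60000 / 59 ms
Dotted quarter note = 3/2 × quarter note
Duration = 3/2 × 60000 / 59 = 90000 / 59
= 1525.4 ms


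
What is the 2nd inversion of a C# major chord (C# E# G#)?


Solution.
Root position: C# E# G#
2nd inversion: move root and 3rd up an octave
Bass note: G#
Notes (bottom to top) = G# C# E#


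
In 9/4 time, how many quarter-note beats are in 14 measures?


Time signature 9/4: the bottom number 4 means the quarter note gets one count
The top number 9 means 9 quarter-note beats per measure
Total = 9 × 14 measures
= 126 quarter-note beats


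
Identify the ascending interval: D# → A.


Letter names: D → A spans 5 letter names → a 5th
Semitones: D# → A = 6 half-steps
A 5th of 6 semitones is a diminished 5th
= diminished 5th


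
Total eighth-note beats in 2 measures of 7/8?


Time signature 7/8: the bottom number 8 means the eighth note gets one count
The top number 7 means 7 eighth-note beats per measure
Total = 7 × 2 measures
= 14 eighth-note beats


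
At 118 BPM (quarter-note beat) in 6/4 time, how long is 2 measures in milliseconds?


Step by step:
Quarter-note beat duration = 60000 / 118 ms
Beats per measure (6/4) = 6
One measure = 6 × 60000 / 118 = 360000 / 118 ms
2 measures = 2 × 360000 / 118 = 720000 / 118
= 6101.7 ms


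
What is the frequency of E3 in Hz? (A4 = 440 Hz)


f = 440 × 2^(n/12) where n = semitones from A4
E3: -17 semitones from A4
f = 440 × 2^(-17/12)
f = 164.81 Hz


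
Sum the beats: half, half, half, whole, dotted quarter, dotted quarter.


Beat values:
  half = 2 beats
  half = 2 beats
  half = 2 beats
  whole = 4 beats
  dotted quarter = 1.5 beats
  dotted quarter = 1.5 beats
Sum = 2 + 2 + 2 + 4 + 1.5 + 1.5
= 13 beats


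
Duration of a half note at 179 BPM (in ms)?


One quarter-note beat = 60000 / BPM = 60000 / 179 ms
Half note = 2 × quarter note
Duration = 2 × 60000 / 179 = 120000 / 179
= 670.4 ms


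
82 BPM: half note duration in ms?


One quarter-note beat = 60000 / BPM = 60000 / 82 ms
Half note = 2 × quarter note
Duration = 2 × 60000 / 82 = 120000 / 82
= 1463.4 ms


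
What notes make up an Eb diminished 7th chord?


Solution.
Diminished 7th chord = root + minor 3rd + diminished 5th + diminished 7th
Seventh chords stack in thirds, so the letter names are E-G-B-D
Root: Eb
Minor 3rd above Eb: Gb
Diminished 5th above Eb: Bbb
Diminished 7th above Eb: Dbb
Chord = Eb Gb Bbb Dbb


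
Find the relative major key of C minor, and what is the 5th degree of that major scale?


The relative major shares the key signature and is a minor 3rd above the minor tonic
A minor 3rd above C is Eb
→ relative major of C minor is Eb major
Eb major scale: Eb F G Ab Bb C D
= Eb major; 5th degree = Bb


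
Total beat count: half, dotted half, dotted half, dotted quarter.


Reasoning:
Beat values:
  half = 2 beats
  dotted half = 3 beats
  dotted half = 3 beats
  dotted quarter = 1.5 beats
Sum = 2 + 3 + 3 + 1.5
= 9.5 beats


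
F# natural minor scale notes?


Step by step:
Natural minor scale pattern: W-H-W-W-H-W-W (2-1-2-2-1-2-2 semitones)
Starting from F#:
  F# + 2 semitones → G#
  G# + 1 semitone → A
  A + 2 semitones → B
  B + 2 semitones → C#
  C# + 1 semitone → D
  D + 2 semitones → E
  E + 2 semitones → F#
Scale = F# G# A B C# D E


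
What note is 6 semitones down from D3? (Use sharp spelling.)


Working:
D3: chromatic position 2 in octave 3 → absolute = 3×12 + 2 = 38
Transpose down 6: 38 - 6 = 32
32 = 2×12 + 8 → G# in octave 2
Result = G#2


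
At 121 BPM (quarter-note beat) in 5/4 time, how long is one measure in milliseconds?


Quarter-note beat duration = 60000 / 121 ms
Beats per measure (5/4) = 5
One measure = 5 × 60000 / 121 = 300000 / 121 ms
= 2479.3 ms


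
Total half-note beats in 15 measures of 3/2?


Step by step:
Time signature 3/2: the bottom number 2 means the half note gets one count
The top number 3 means 3 half-note beats per measure
Total = 3 × 15 measures
= 45 half-note beats


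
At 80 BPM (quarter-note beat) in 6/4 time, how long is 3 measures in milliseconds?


Working:
Quarter-note beat duration = 60000 / 80 ms
Beats per measure (6/4) = 6
One measure = 6 × 60000 / 80 = 360000 / 80 ms
3 measures = 3 × 360000 / 80 = 1080000 / 80
= 13500.0 ms


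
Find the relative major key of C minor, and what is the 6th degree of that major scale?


Working:
The relative major shares the key signature and is a minor 3rd above the minor tonic
A minor 3rd above C is Eb
→ relative major of C minor is Eb major
Eb major scale: Eb F G Ab Bb C D
= Eb major; 6th degree = C


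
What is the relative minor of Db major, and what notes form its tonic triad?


Working:
The relative minor shares the major's key signature and starts on its 6th degree
6th degree = a major 6th above the tonic; a major 6th above Db is Bb
→ relative minor of Db major is Bb minor
Tonic triad of Bb minor = root + minor 3rd + perfect 5th = Bb Db F
= Bb minor; triad = Bb Db F


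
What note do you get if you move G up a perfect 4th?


perfect 4th: 4 letter names, 5 semitones
Letter: G + 3 → C
Pitch: G + 5 semitones, spelled as a C → C
= C


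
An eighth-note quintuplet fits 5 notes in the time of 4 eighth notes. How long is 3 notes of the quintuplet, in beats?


Working:
Quintuplet: 5 notes occupy the space of 4 eighth notes
Space = 4 × 1/2 = 2 beats
Each quintuplet note = 2 / 5 = 2/5 beats
3 notes = 3 × 2/5 = 6/5
= 6/5 beats


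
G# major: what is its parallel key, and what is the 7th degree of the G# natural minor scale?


Reasoning:
Parallel keys share the same tonic but differ in mode
G# major → parallel is G# minor
G# natural minor scale: G# A# B C# D# E F#
= G# minor; 7th degree = F#


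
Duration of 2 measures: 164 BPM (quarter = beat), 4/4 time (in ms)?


Solution.
Quarter-note beat duration = 60000 / 164 ms
Beats per measure (4/4) = 4
One measure = 4 × 60000 / 164 = 240000 / 164 ms
2 measures = 2 × 240000 / 164 = 480000 / 164
= 2926.8 ms


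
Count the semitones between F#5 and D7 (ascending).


Absolute semitone position = octave×12 + chromatic position
F#5: 5×12 + 6 = 66
D7: 7×12 + 2 = 86
Difference = 86 - 66 = 20
= 20 semitones


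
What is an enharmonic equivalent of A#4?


Enharmonic notes sound the same pitch but are spelled with different letter names
A# and Bb name the same pitch class
= Bb4


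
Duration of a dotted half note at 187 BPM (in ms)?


One quarter-note beat = 60000 / BPM = 60000 / 187 ms
Dotted half note = 3 × quarter note
Duration = 3 × 60000 / 187 = 180000 / 187
= 962.6 ms


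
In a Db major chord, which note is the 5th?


Solution.
Major triad = root + major 3rd (4 semitones) + perfect 5th (7 semitones)
A triad on Db stacks thirds, so the chord tones use letter names D-F-A
Root: Db
Major 3rd above Db: F
Perfect 5th above Db: Ab
The 5th = Ab


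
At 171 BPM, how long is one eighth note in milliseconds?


Solution.
One quarter-note beat = 60000 / BPM = 60000 / 171 ms
Eighth note = 1/2 × quarter note
Duration = 1/2 × 60000 / 171 = 30000 / 171
= 175.4 ms


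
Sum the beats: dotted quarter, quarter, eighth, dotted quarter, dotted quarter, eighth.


Let's work it out.
Beat values:
  dotted quarter = 1.5 beats
  quarter = 1 beat
  eighth = 0.5 beats
  dotted quarter = 1.5 beats
  dotted quarter = 1.5 beats
  eighth = 0.5 beats
Sum = 1.5 + 1 + 0.5 + 1.5 + 1.5 + 0.5
= 6.5 beats


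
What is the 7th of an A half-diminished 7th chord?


Half-diminished 7th chord = root + minor 3rd + diminished 5th + minor 7th
Seventh chords stack in thirds, so the letter names are A-C-E-G
Root: A
Minor 3rd above A: C
Diminished 5th above A: Eb
Minor 7th above A: G
The 7th = G


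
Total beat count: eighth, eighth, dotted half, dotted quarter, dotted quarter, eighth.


Step by step:
Beat values:
  eighth = 0.5 beats
  eighth = 0.5 beats
  dotted half = 3 beats
  dotted quarter = 1.5 beats
  dotted quarter = 1.5 beats
  eighth = 0.5 beats
Sum = 0.5 + 0.5 + 3 + 1.5 + 1.5 + 0.5
= 7.5 beats


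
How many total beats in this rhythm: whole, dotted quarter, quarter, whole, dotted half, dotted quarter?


Step by step:
Beat values:
  whole = 4 beats
  dotted quarter = 1.5 beats
  quarter = 1 beat
  whole = 4 beats
  dotted half = 3 beats
  dotted quarter = 1.5 beats
Sum = 4 + 1.5 + 1 + 4 + 3 + 1.5
= 15 beats


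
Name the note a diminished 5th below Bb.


Working:
A 5th spans 5 letter names, so from B we land on E
A diminished 5th = 6 semitones below Bb
Spell E at that pitch: E
= E


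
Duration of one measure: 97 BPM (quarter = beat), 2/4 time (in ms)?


Solution.
Quarter-note beat duration = 60000 / 97 ms
Beats per measure (2/4) = 2
One measure = 2 × 60000 / 97 = 120000 / 97 ms
= 1237.1 ms


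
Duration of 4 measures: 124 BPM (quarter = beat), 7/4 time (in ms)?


Working:
Quarter-note beat duration = 60000 / 124 ms
Beats per measure (7/4) = 7
One measure = 7 × 60000 / 124 = 420000 / 124 ms
4 measures = 4 × 420000 / 124 = 1680000 / 124
= 13548.4 ms


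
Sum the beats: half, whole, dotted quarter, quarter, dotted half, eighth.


Let's work it out.
Beat values:
  half = 2 beats
  whole = 4 beats
  dotted quarter = 1.5 beats
  quarter = 1 beat
  dotted half = 3 beats
  eighth = 0.5 beats
Sum = 2 + 4 + 1.5 + 1 + 3 + 0.5
= 12 beats


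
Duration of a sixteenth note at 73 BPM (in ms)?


Solution.
One quarter-note beat = 60000 / BPM = 60000 / 73 ms
Sixteenth note = 1/4 × quarter note
Duration = 1/4 × 60000 / 73 = 15000 / 73
= 205.5 ms


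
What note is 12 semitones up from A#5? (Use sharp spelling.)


Let's work it out.
A#5: chromatic position 10 in octave 5 → absolute = 5×12 + 10 = 70
Transpose up 12: 70 + 12 = 82
82 = 6×12 + 10 → A# in octave 6
Result = A#6


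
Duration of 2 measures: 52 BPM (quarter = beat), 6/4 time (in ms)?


Step by step:
Quarter-note beat duration = 60000 / 52 ms
Beats per measure (6/4) = 6
One measure = 6 × 60000 / 52 = 360000 / 52 ms
2 measures = 2 × 360000 / 52 = 720000 / 52
= 13846.2 ms


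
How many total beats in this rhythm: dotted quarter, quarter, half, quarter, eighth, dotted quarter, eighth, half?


Step by step:
Beat values:
  dotted quarter = 1.5 beats
  quarter = 1 beat
  half = 2 beats
  quarter = 1 beat
  eighth = 0.5 beats
  dotted quarter = 1.5 beats
  eighth = 0.5 beats
  half = 2 beats
Sum = 1.5 + 1 + 2 + 1 + 0.5 + 1.5 + 0.5 + 2
= 10 beats


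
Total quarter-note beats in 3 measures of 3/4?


Solution.
Time signature 3/4: the bottom number 4 means the quarter note gets one count
The top number 3 means 3 quarter-note beats per measure
Total = 3 × 3 measures
= 9 quarter-note beats


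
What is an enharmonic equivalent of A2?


Solution.
Enharmonic notes sound the same pitch but are spelled with different letter names
A and Bbb name the same pitch class
= Bbb2


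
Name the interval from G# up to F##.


Solution.
Letter names: G → F spans 7 letter names → a 7th
Semitones: G# → F## = 11 half-steps
A 7th of 11 semitones is a major 7th
= major 7th


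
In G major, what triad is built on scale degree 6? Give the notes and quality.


Let's work it out.
G major scale: G A B C D E F#
Diatonic triad on degree 6 stacks scale notes 6, 1, 3: E G B
E→G = 3 semitones; E→B = 7 semitones → minor triad
= E G B (minor)


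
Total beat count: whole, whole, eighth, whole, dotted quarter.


Working:
Beat values:
  whole = 4 beats
  whole = 4 beats
  eighth = 0.5 beats
  whole = 4 beats
  dotted quarter = 1.5 beats
Sum = 4 + 4 + 0.5 + 4 + 1.5
= 14 beats


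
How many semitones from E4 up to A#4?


Absolute semitone position = octave×12 + chromatic position
E4: 4×12 + 4 = 52
A#4: 4×12 + 10 = 58
Difference = 58 - 52 = 6
= 6 semitones


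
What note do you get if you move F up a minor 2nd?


Solution.
minor 2nd: 2 letter names, 1 semitones
Letter: F + 1 → G
Pitch: F + 1 semitones, spelled as a G → Gb
= Gb


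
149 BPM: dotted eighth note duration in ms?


Working:
One quarter-note beat = 60000 / BPM = 60000 / 149 ms
Dotted eighth note = 3/4 × quarter note
Duration = 3/4 × 60000 / 149 = 45000 / 149
= 302.0 ms


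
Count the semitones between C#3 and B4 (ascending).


Reasoning:
Absolute semitone position = octave×12 + chromatic position
C#3: 3×12 + 1 = 37
B4: 4×12 + 11 = 59
Difference = 59 - 37 = 22
= 22 semitones


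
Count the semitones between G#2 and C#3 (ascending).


Reasoning:
Absolute semitone position = octave×12 + chromatic position
G#2: 2×12 + 8 = 32
C#3: 3×12 + 1 = 37
Difference = 37 - 32 = 5
= 5 semitones


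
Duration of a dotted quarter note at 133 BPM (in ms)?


One quarter-note beat = 60000 / BPM = 60000 / 133 ms
Dotted quarter note = 3/2 × quarter note
Duration = 3/2 × 60000 / 133 = 90000 / 133
= 676.7 ms


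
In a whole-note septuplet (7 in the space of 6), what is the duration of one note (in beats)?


Working:
Septuplet: 7 notes occupy the space of 6 whole notes
Space = 6 × 4 = 24 beats
Each septuplet note = 24 / 7 = 24/7 beats
= 24/7 beats


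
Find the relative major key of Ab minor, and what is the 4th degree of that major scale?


The relative major shares the key signature and is a minor 3rd above the minor tonic
A minor 3rd above Ab is Cb
→ relative major of Ab minor is Cb major
Cb major scale: Cb Db Eb Fb Gb Ab Bb
= Cb major; 4th degree = Fb
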